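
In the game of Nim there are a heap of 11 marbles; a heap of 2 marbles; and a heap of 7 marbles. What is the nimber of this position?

14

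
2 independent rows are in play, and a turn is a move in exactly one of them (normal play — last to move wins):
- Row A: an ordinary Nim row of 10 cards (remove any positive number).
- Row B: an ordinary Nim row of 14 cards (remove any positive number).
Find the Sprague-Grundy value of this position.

4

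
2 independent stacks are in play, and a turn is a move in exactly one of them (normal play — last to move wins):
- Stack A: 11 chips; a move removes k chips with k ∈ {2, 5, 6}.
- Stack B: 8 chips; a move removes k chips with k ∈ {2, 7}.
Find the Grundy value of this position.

For stack A, compute g(0), g(1), … with moves {2, 5, 6}:
g(0) = mex{} = 0
g(1) = mex{} = 0
g(2) = mex{0} = 1
g(3) = mex{0} = 1
g(4) = mex{1} = 0
g(5) = mex{0,1} = 2
g(6) = mex{0} = 1
g(7) = mex{0,1,2} = 3
g(8) = mex{1} = 0
g(9) = mex{0,1,3} = 2
g(10) = mex{0,2} = 1
g(11) = mex{1,2} = 0
So g(11) = 0.
Grundy values for stack B (subtraction set {2, 7}):
k:     0  1  2  3  4  5  6  7  8
g(k):  0  0  1  1  0  0  1  1  2
So g(8) = 2.
By the Sprague-Grundy theorem, the Grundy value of a sum of independent games is the XOR of the component values.
Combined value = 0 XOR 2 = 2.

2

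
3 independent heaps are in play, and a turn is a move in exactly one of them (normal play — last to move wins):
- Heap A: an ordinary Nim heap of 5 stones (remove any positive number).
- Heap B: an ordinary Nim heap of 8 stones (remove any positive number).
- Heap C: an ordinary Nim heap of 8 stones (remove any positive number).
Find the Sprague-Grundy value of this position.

5

Heap A is a plain Nim heap of size 5, so its Grundy value is 5.
Heap B is a plain Nim heap of size 8, so its Grundy value is 8.
Heap C is a plain Nim heap of size 8, so its Grundy value is 8.
The value of a disjunctive sum is the nim-sum of the parts.
Combined value = 5 XOR 8 XOR 8 = 5.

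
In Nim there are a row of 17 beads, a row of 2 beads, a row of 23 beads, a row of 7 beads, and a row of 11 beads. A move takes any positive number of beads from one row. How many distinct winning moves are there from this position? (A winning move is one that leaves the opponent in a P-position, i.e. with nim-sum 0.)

Write each in binary and XOR column by column:
  10001  (17)
  00010  (2)
  10111  (23)
  00111  (7)
  01011  (11)
  -----
  01000  (8)
The overall nim-sum is X = 8. A row of size p has a winning move iff p XOR X < p (reduce it to p XOR X).
  17: 17 XOR 8 = 25 ≥ 17 — no move.
  2: 2 XOR 8 = 10 ≥ 2 — no move.
  23: 23 XOR 8 = 31 ≥ 23 — no move.
  7: 7 XOR 8 = 15 ≥ 7 — no move.
  11: 11 XOR 8 = 3 < 11 — winning move (to 3).
That gives 1 winning move.

1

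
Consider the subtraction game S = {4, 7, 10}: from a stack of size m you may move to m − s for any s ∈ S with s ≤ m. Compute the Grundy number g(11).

2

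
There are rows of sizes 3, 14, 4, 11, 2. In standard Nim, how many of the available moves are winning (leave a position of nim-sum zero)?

0

Nim-sum: 3 ⊕ 14 ⊕ 4 ⊕ 11 ⊕ 2 = 0.
The nim-sum is already 0, so every move leaves a nonzero nim-sum — there are no winning moves.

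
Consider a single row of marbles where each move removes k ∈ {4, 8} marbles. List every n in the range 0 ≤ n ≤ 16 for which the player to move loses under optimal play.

0, 1, 2, 3, 12, 13, 14, 15

Build the Grundy sequence with g(k) = mex{g(k−s) : s ∈ {4, 8}, s ≤ k}:
k:     0  1  2  3  4  5  6  7  8  9 10 11 12 13 14 15 16
g(k):  0  0  0  0  1  1  1  1  2  2  2  2  0  0  0  0  1
The P-positions (g = 0) in 0..16 are 0, 1, 2, 3, 12, 13, 14, 15.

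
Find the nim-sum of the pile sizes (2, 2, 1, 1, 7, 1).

Compute the nim-sum pairwise:
2 ⊕ 2 = 0
0 ⊕ 1 = 1
1 ⊕ 1 = 0
0 ⊕ 7 = 7
7 ⊕ 1 = 6

6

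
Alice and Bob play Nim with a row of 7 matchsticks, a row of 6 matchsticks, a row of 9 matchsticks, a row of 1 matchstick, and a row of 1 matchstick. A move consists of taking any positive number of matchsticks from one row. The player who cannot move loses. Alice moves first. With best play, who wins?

Compute the nim-sum pairwise:
7 ^ 6 = 1
1 ^ 9 = 8
8 ^ 1 = 9
9 ^ 1 = 8
The nim-sum is 8 ≠ 0, so this is an N-position: the player to move can win; Alice has a winning move.

Alice wins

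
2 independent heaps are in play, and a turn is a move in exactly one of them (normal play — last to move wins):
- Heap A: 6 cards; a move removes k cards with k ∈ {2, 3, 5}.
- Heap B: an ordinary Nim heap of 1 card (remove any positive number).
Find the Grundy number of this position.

Build the Grundy sequence for heap A with g(k) = mex{g(k−s) : s ∈ {2, 3, 5}, s ≤ k}:
k:     0  1  2  3  4  5  6
g(k):  0  0  1  1  2  2  3
So g(6) = 3.
Heap B is a plain Nim heap of size 1, so its Grundy value is 1.
The value of a disjunctive sum is the nim-sum of the parts.
Combined value = 3 XOR 1 = 2.

2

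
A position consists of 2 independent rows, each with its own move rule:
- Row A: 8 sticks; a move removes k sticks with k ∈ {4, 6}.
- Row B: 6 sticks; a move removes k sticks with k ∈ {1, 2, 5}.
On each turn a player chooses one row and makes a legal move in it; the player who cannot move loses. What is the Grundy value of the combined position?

Grundy values for row A (subtraction set {4, 6}):
k:     0  1  2  3  4  5  6  7  8
g(k):  0  0  0  0  1  1  1  1  2
So g(8) = 2.
Build the Grundy sequence for row B with g(k) = mex{g(k−s) : s ∈ {1, 2, 5}, s ≤ k}:
g(0) = mex{} = 0
g(1) = mex{0} = 1
g(2) = mex{0,1} = 2
g(3) = mex{1,2} = 0
g(4) = mex{0,2} = 1
g(5) = mex{0,1} = 2
g(6) = mex{1,2} = 0
So g(6) = 0.
By the Sprague-Grundy theorem, the Grundy value of a sum of independent games is the XOR of the component values.
Combined value = 2 XOR 0 = 2.

2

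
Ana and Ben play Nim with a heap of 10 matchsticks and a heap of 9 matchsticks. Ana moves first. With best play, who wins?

Compute the nim-sum pairwise:
10 ⊕ 9 = 3
The nim-sum is 3 ≠ 0, so this is an N-position: the player to move can win; Ana has a winning move.

Ana wins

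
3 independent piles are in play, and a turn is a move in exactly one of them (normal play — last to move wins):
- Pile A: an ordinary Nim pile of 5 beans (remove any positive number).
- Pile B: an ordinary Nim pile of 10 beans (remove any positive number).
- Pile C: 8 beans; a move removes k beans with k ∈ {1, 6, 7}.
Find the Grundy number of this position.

Pile A is a plain Nim pile of size 5, so its Grundy value is 5.
Pile B is a plain Nim pile of size 10, so its Grundy value is 10.
Build the Grundy sequence for pile C with g(k) = mex{g(k−s) : s ∈ {1, 6, 7}, s ≤ k}:
k:     0  1  2  3  4  5  6  7  8
g(k):  0  1  0  1  0  1  2  3  2
So g(8) = 2.
By the Sprague-Grundy theorem, the Grundy value of a sum of independent games is the XOR of the component values.
Combined value = 5 ⊕ 10 ⊕ 2 = 13.

13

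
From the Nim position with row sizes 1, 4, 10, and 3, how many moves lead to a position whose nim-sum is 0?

1

Nim-sum: 1 ^ 4 ^ 10 ^ 3 = 12.
The overall nim-sum is X = 12. A row of size p has a winning move iff p XOR X < p (reduce it to p XOR X).
  1: 1 XOR 12 = 13 ≥ 1 — no move.
  4: 4 XOR 12 = 8 ≥ 4 — no move.
  10: 10 XOR 12 = 6 < 10 — winning move (to 6).
  3: 3 XOR 12 = 15 ≥ 3 — no move.
That gives 1 winning move.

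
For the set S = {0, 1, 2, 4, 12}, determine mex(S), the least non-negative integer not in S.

3

The values 0, 1, 2 are all present; 3 is the first non-negative integer missing from the set.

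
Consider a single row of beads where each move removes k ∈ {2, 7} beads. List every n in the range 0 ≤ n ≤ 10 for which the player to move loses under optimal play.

Grundy values for subtraction set {2, 7}:
k:     0  1  2  3  4  5  6  7  8  9 10
g(k):  0  0  1  1  0  0  1  1  2  0  0
The P-positions (g = 0) in 0..10 are 0, 1, 4, 5, 9, 10.

0, 1, 4, 5, 9, 10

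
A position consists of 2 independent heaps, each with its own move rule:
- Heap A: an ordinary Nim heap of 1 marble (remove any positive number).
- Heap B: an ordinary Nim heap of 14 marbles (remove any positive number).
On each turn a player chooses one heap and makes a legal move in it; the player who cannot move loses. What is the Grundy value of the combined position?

Heap A is a plain Nim heap of size 1, so its Grundy value is 1.
Heap B is a plain Nim heap of size 14, so its Grundy value is 14.
By the Sprague-Grundy theorem, the Grundy value of a sum of independent games is the XOR of the component values.
Combined value = 1 ⊕ 14 = 15.

15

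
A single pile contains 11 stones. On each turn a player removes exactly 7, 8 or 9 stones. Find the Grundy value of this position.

1

Compute g(0), g(1), … for moves {7, 8, 9}:
g(0) = mex{} = 0
g(1) = mex{} = 0
g(2) = mex{} = 0
g(3) = mex{} = 0
g(4) = mex{} = 0
g(5) = mex{} = 0
g(6) = mex{} = 0
g(7) = mex{0} = 1
g(8) = mex{0} = 1
g(9) = mex{0} = 1
g(10) = mex{0} = 1
g(11) = mex{0} = 1
So g(11) = 1.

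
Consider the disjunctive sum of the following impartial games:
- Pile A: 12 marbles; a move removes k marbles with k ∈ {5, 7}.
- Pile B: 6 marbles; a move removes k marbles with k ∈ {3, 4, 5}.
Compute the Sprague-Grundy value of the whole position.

2

Grundy values for pile A (subtraction set {5, 7}):
k:     0  1  2  3  4  5  6  7  8  9 10 11 12
g(k):  0  0  0  0  0  1  1  1  1  1  2  2  0
So g(12) = 0.
Grundy values for pile B (subtraction set {3, 4, 5}):
g(0) = mex{} = 0
g(1) = mex{} = 0
g(2) = mex{} = 0
g(3) = mex{0} = 1
g(4) = mex{0} = 1
g(5) = mex{0} = 1
g(6) = mex{0,1} = 2
So g(6) = 2.
The value of a disjunctive sum is the nim-sum of the parts.
Combined value = 0 ⊕ 2 = 2.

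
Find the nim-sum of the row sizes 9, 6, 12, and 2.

Write each in binary and XOR column by column:
  1001  (9)
  0110  (6)
  1100  (12)
  0010  (2)
  ----
  0001  (1)

1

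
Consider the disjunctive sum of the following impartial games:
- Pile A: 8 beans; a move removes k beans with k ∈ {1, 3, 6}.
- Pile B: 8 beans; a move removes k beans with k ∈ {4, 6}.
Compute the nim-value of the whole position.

For pile A, compute g(0), g(1), … with moves {1, 3, 6}:
k:     0  1  2  3  4  5  6  7  8
g(k):  0  1  0  1  0  1  2  3  2
So g(8) = 2.
For pile B, compute g(0), g(1), … with moves {4, 6}:
k:     0  1  2  3  4  5  6  7  8
g(k):  0  0  0  0  1  1  1  1  2
So g(8) = 2.
The value of a disjunctive sum is the nim-sum of the parts.
Combined value = 2 ⊕ 2 = 0.

0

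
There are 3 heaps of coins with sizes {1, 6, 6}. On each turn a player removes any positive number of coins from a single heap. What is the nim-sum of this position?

1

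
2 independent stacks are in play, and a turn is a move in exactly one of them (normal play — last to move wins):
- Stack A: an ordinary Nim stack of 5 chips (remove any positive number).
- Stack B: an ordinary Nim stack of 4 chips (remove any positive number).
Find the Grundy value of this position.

1

Stack A is a plain Nim stack of size 5, so its Grundy value is 5.
Stack B is a plain Nim stack of size 4, so its Grundy value is 4.
By the Sprague-Grundy theorem, the Grundy value of a sum of independent games is the XOR of the component values.
Combined value = 5 ⊕ 4 = 1.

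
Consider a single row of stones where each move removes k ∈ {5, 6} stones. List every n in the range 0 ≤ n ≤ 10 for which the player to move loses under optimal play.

0, 1, 2, 3, 4

Build the Grundy sequence with g(k) = mex{g(k−s) : s ∈ {5, 6}, s ≤ k}:
k:     0  1  2  3  4  5  6  7  8  9 10
g(k):  0  0  0  0  0  1  1  1  1  1  2
The P-positions (g = 0) in 0..10 are 0, 1, 2, 3, 4.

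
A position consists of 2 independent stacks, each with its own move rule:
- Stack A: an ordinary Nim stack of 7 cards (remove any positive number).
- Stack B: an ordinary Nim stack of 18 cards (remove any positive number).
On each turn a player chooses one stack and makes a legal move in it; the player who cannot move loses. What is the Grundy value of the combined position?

21

Stack A is a plain Nim stack of size 7, so its Grundy value is 7.
Stack B is a plain Nim stack of size 18, so its Grundy value is 18.
The value of a disjunctive sum is the nim-sum of the parts.
Combined value = 7 XOR 18 = 21.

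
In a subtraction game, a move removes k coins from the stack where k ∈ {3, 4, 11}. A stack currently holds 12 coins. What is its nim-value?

1

Build the Grundy sequence with g(k) = mex{g(k−s) : s ∈ {3, 4, 11}, s ≤ k}:
g(0) = mex{} = 0
g(1) = mex{} = 0
g(2) = mex{} = 0
g(3) = mex{0} = 1
g(4) = mex{0} = 1
g(5) = mex{0} = 1
g(6) = mex{0,1} = 2
g(7) = mex{1} = 0
g(8) = mex{1} = 0
g(9) = mex{1,2} = 0
g(10) = mex{0,2} = 1
g(11) = mex{0} = 1
g(12) = mex{0} = 1
So g(12) = 1.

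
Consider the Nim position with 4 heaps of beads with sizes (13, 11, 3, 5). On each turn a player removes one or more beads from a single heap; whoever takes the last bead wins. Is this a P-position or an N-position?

In binary:
  1101  (13)
  1011  (11)
  0011  (3)
  0101  (5)
  ----
  0000  (0)
The nim-sum is 0, so this is a P-position: the player to move is in a losing position under optimal play.

P-position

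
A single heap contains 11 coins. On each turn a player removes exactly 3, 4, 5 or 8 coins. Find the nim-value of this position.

Grundy values for subtraction set {3, 4, 5, 8}:
g(0) = mex{} = 0
g(1) = mex{} = 0
g(2) = mex{} = 0
g(3) = mex{0} = 1
g(4) = mex{0} = 1
g(5) = mex{0} = 1
g(6) = mex{0,1} = 2
g(7) = mex{0,1} = 2
g(8) = mex{0,1} = 2
g(9) = mex{0,1,2} = 3
g(10) = mex{0,1,2} = 3
g(11) = mex{1,2} = 0
So g(11) = 0.

0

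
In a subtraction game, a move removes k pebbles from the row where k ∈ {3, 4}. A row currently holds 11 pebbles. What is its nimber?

Compute g(0), g(1), … for moves {3, 4}:
k:     0  1  2  3  4  5  6  7  8  9 10 11
g(k):  0  0  0  1  1  1  2  0  0  0  1  1
So g(11) = 1.

1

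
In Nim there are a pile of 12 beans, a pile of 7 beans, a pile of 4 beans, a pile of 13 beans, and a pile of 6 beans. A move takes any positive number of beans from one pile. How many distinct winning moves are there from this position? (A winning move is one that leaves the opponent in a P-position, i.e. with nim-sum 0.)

5

Nim-sum: 12 ⊕ 7 ⊕ 4 ⊕ 13 ⊕ 6 = 4.
The overall nim-sum is X = 4. A pile of size p has a winning move iff p XOR X < p (reduce it to p XOR X).
  12: 12 XOR 4 = 8 < 12 — winning move (to 8).
  7: 7 XOR 4 = 3 < 7 — winning move (to 3).
  4: 4 XOR 4 = 0 < 4 — winning move (to 0).
  13: 13 XOR 4 = 9 < 13 — winning move (to 9).
  6: 6 XOR 4 = 2 < 6 — winning move (to 2).
That gives 5 winning moves.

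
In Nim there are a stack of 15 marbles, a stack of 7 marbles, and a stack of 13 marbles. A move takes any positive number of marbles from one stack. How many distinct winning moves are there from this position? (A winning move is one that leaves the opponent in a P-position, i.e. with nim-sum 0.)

Write each in binary and XOR column by column:
  1111  (15)
  0111  (7)
  1101  (13)
  ----
  0101  (5)
The overall nim-sum is X = 5. A stack of size p has a winning move iff p XOR X < p (reduce it to p XOR X).
  15: 15 XOR 5 = 10 < 15 — winning move (to 10).
  7: 7 XOR 5 = 2 < 7 — winning move (to 2).
  13: 13 XOR 5 = 8 < 13 — winning move (to 8).
That gives 3 winning moves.

3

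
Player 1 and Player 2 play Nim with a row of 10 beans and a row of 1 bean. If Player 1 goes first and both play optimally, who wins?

Nim-sum: 10 ^ 1 = 11.
The nim-sum is 11 ≠ 0, so this is an N-position: the player to move can win; Player 1 has a winning move.

Player 1 wins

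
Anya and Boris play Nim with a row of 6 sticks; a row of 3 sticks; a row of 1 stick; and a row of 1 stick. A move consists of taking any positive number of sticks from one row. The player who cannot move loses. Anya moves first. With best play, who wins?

Anya wins

Write each in binary and XOR column by column:
  110  (6)
  011  (3)
  001  (1)
  001  (1)
  ---
  101  (5)
The nim-sum is 5 ≠ 0, so this is an N-position: the player to move can win; Anya has a winning move.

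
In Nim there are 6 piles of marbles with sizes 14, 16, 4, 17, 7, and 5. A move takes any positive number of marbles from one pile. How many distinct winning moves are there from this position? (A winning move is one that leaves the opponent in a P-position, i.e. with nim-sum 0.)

Nim-sum: 14 XOR 16 XOR 4 XOR 17 XOR 7 XOR 5 = 9.
The overall nim-sum is X = 9. A pile of size p has a winning move iff p XOR X < p (reduce it to p XOR X).
  14: 14 XOR 9 = 7 < 14 — winning move (to 7).
  16: 16 XOR 9 = 25 ≥ 16 — no move.
  4: 4 XOR 9 = 13 ≥ 4 — no move.
  17: 17 XOR 9 = 24 ≥ 17 — no move.
  7: 7 XOR 9 = 14 ≥ 7 — no move.
  5: 5 XOR 9 = 12 ≥ 5 — no move.
That gives 1 winning move.

1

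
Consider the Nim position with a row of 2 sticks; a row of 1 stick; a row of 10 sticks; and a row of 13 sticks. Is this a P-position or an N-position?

N-position

Compute the nim-sum pairwise:
2 ⊕ 1 = 3
3 ⊕ 10 = 9
9 ⊕ 13 = 4
The nim-sum is 4 ≠ 0, so this is an N-position: the player to move can win.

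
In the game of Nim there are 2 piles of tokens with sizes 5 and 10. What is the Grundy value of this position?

15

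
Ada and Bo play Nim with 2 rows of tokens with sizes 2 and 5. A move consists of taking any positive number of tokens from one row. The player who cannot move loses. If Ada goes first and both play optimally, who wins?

Compute the nim-sum pairwise:
2 ⊕ 5 = 7
The nim-sum is 7 ≠ 0, so this is an N-position: the player to move can win; Ada has a winning move.

Ada wins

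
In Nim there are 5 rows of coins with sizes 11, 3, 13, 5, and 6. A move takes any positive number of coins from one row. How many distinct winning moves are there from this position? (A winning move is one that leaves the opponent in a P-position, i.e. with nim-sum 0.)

3

Nim-sum: 11 ^ 3 ^ 13 ^ 5 ^ 6 = 6.
The overall nim-sum is X = 6. A row of size p has a winning move iff p XOR X < p (reduce it to p XOR X).
  11: 11 XOR 6 = 13 ≥ 11 — no move.
  3: 3 XOR 6 = 5 ≥ 3 — no move.
  13: 13 XOR 6 = 11 < 13 — winning move (to 11).
  5: 5 XOR 6 = 3 < 5 — winning move (to 3).
  6: 6 XOR 6 = 0 < 6 — winning move (to 0).
That gives 3 winning moves.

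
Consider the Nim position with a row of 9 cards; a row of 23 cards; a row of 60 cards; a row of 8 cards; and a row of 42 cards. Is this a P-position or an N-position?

P-position

Compute the nim-sum pairwise:
9 ⊕ 23 = 30
30 ⊕ 60 = 34
34 ⊕ 8 = 42
42 ⊕ 42 = 0
The nim-sum is 0, so this is a P-position: the player to move is in a losing position under optimal play.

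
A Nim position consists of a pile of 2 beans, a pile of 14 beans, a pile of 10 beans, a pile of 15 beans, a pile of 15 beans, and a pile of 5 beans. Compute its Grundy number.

3

Nim-sum: 2 XOR 14 XOR 10 XOR 15 XOR 15 XOR 5 = 3.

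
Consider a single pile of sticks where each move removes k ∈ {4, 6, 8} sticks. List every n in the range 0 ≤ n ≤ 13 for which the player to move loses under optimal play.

Grundy values for subtraction set {4, 6, 8}:
g(0) = mex{} = 0
g(1) = mex{} = 0
g(2) = mex{} = 0
g(3) = mex{} = 0
g(4) = mex{0} = 1
g(5) = mex{0} = 1
g(6) = mex{0} = 1
g(7) = mex{0} = 1
g(8) = mex{0,1} = 2
g(9) = mex{0,1} = 2
g(10) = mex{0,1} = 2
g(11) = mex{0,1} = 2
g(12) = mex{1,2} = 0
g(13) = mex{1,2} = 0
The P-positions (g = 0) in 0..13 are 0, 1, 2, 3, 12, 13.

0, 1, 2, 3, 12, 13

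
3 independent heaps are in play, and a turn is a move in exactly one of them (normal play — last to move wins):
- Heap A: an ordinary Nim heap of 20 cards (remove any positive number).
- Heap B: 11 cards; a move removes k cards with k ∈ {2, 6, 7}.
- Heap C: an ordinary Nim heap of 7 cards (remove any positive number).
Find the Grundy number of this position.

Heap A is a plain Nim heap of size 20, so its Grundy value is 20.
Build the Grundy sequence for heap B with g(k) = mex{g(k−s) : s ∈ {2, 6, 7}, s ≤ k}:
k:     0  1  2  3  4  5  6  7  8  9 10 11
g(k):  0  0  1  1  0  0  1  1  2  0  3  1
So g(11) = 1.
Heap C is a plain Nim heap of size 7, so its Grundy value is 7.
The value of a disjunctive sum is the nim-sum of the parts.
Combined value = 20 XOR 1 XOR 7 = 18.

18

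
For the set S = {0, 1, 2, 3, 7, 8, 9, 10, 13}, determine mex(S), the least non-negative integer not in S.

4

The values 0, 1, 2, 3 are all present; 4 is the first non-negative integer missing from the set.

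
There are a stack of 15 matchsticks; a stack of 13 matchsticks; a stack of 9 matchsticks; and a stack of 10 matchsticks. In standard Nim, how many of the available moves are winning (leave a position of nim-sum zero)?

3

Compute the nim-sum pairwise:
15 ^ 13 = 2
2 ^ 9 = 11
11 ^ 10 = 1
The overall nim-sum is X = 1. A stack of size p has a winning move iff p XOR X < p (reduce it to p XOR X).
  15: 15 XOR 1 = 14 < 15 — winning move (to 14).
  13: 13 XOR 1 = 12 < 13 — winning move (to 12).
  9: 9 XOR 1 = 8 < 9 — winning move (to 8).
  10: 10 XOR 1 = 11 ≥ 10 — no move.
That gives 3 winning moves.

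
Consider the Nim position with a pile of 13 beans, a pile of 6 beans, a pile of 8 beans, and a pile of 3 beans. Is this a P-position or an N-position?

P-position

Nim-sum: 13 XOR 6 XOR 8 XOR 3 = 0.
The nim-sum is 0, so this is a P-position: the player to move is in a losing position under optimal play.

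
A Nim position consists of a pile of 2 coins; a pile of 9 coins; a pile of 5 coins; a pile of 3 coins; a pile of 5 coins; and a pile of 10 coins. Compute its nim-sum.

Nim-sum: 2 ^ 9 ^ 5 ^ 3 ^ 5 ^ 10 = 2.

2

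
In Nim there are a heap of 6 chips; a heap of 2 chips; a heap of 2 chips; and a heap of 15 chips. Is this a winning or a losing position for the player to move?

Winning position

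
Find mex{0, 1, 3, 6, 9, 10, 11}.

The values 0, 1 are all present; 2 is the first non-negative integer missing from the set.

2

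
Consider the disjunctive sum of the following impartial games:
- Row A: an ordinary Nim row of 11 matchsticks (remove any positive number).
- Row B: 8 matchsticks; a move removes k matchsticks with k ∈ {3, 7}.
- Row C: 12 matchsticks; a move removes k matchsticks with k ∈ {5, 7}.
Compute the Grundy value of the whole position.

9

Row A is a plain Nim row of size 11, so its Grundy value is 11.
For row B, compute g(0), g(1), … with moves {3, 7}:
k:     0  1  2  3  4  5  6  7  8
g(k):  0  0  0  1  1  1  0  2  2
So g(8) = 2.
For row C, compute g(0), g(1), … with moves {5, 7}:
g(0) = mex{} = 0
g(1) = mex{} = 0
g(2) = mex{} = 0
g(3) = mex{} = 0
g(4) = mex{} = 0
g(5) = mex{0} = 1
g(6) = mex{0} = 1
g(7) = mex{0} = 1
g(8) = mex{0} = 1
g(9) = mex{0} = 1
g(10) = mex{0,1} = 2
g(11) = mex{0,1} = 2
g(12) = mex{1} = 0
So g(12) = 0.
By the Sprague-Grundy theorem, the Grundy value of a sum of independent games is the XOR of the component values.
Combined value = 11 ⊕ 2 ⊕ 0 = 9.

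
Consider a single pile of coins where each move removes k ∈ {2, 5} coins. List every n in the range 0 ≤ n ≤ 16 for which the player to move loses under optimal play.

0, 1, 4, 7, 8, 11, 14, 15

Grundy values for subtraction set {2, 5}:
k:     0  1  2  3  4  5  6  7  8  9 10 11 12 13 14 15 16
g(k):  0  0  1  1  0  2  1  0  0  1  1  0  2  1  0  0  1
The P-positions (g = 0) in 0..16 are 0, 1, 4, 7, 8, 11, 14, 15.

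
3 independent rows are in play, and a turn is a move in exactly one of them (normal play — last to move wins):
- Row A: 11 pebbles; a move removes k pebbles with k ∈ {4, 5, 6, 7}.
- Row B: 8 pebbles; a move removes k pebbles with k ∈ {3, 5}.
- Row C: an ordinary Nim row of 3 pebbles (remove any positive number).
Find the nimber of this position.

3

Build the Grundy sequence for row A with g(k) = mex{g(k−s) : s ∈ {4, 5, 6, 7}, s ≤ k}:
g(0) = mex{} = 0
g(1) = mex{} = 0
g(2) = mex{} = 0
g(3) = mex{} = 0
g(4) = mex{0} = 1
g(5) = mex{0} = 1
g(6) = mex{0} = 1
g(7) = mex{0} = 1
g(8) = mex{0,1} = 2
g(9) = mex{0,1} = 2
g(10) = mex{0,1} = 2
g(11) = mex{1} = 0
So g(11) = 0.
Grundy values for row B (subtraction set {3, 5}):
k:     0  1  2  3  4  5  6  7  8
g(k):  0  0  0  1  1  1  2  2  0
So g(8) = 0.
Row C is a plain Nim row of size 3, so its Grundy value is 3.
The value of a disjunctive sum is the nim-sum of the parts.
Combined value = 0 ⊕ 0 ⊕ 3 = 3.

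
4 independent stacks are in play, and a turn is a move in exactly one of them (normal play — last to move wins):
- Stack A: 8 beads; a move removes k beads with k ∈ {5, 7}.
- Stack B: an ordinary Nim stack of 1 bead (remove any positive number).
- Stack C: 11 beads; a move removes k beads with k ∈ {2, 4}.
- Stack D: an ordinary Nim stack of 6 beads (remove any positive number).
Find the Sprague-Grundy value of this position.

4

Grundy values for stack A (subtraction set {5, 7}):
k:     0  1  2  3  4  5  6  7  8
g(k):  0  0  0  0  0  1  1  1  1
So g(8) = 1.
Stack B is a plain Nim stack of size 1, so its Grundy value is 1.
Grundy values for stack C (subtraction set {2, 4}):
k:     0  1  2  3  4  5  6  7  8  9 10 11
g(k):  0  0  1  1  2  2  0  0  1  1  2  2
So g(11) = 2.
Stack D is a plain Nim stack of size 6, so its Grundy value is 6.
By the Sprague-Grundy theorem, the Grundy value of a sum of independent games is the XOR of the component values.
Combined value = 1 XOR 1 XOR 2 XOR 6 = 4.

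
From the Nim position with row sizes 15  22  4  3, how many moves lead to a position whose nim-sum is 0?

1

Compute the nim-sum pairwise:
15 ⊕ 22 = 25
25 ⊕ 4 = 29
29 ⊕ 3 = 30
The overall nim-sum is X = 30. A row of size p has a winning move iff p XOR X < p (reduce it to p XOR X).
  15: 15 XOR 30 = 17 ≥ 15 — no move.
  22: 22 XOR 30 = 8 < 22 — winning move (to 8).
  4: 4 XOR 30 = 26 ≥ 4 — no move.
  3: 3 XOR 30 = 29 ≥ 3 — no move.
That gives 1 winning move.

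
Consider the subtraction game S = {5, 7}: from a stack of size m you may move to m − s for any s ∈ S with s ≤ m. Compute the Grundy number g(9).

1

Compute g(0), g(1), … for moves {5, 7}:
g(0) = mex{} = 0
g(1) = mex{} = 0
g(2) = mex{} = 0
g(3) = mex{} = 0
g(4) = mex{} = 0
g(5) = mex{0} = 1
g(6) = mex{0} = 1
g(7) = mex{0} = 1
g(8) = mex{0} = 1
g(9) = mex{0} = 1
So g(9) = 1.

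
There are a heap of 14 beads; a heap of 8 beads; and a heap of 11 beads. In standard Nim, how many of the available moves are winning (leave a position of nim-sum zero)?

3

Nim-sum: 14 XOR 8 XOR 11 = 13.
The overall nim-sum is X = 13. A heap of size p has a winning move iff p XOR X < p (reduce it to p XOR X).
  14: 14 XOR 13 = 3 < 14 — winning move (to 3).
  8: 8 XOR 13 = 5 < 8 — winning move (to 5).
  11: 11 XOR 13 = 6 < 11 — winning move (to 6).
That gives 3 winning moves.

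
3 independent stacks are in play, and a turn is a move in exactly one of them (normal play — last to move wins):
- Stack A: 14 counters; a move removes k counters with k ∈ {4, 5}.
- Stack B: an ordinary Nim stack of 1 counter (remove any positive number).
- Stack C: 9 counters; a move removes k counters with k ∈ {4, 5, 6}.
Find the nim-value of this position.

2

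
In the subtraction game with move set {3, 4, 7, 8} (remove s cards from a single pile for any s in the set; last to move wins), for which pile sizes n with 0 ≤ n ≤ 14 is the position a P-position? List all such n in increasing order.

0, 1, 2, 11, 12, 13

Build the Grundy sequence with g(k) = mex{g(k−s) : s ∈ {3, 4, 7, 8}, s ≤ k}:
g(0) = mex{} = 0
g(1) = mex{} = 0
g(2) = mex{} = 0
g(3) = mex{0} = 1
g(4) = mex{0} = 1
g(5) = mex{0} = 1
g(6) = mex{0,1} = 2
g(7) = mex{0,1} = 2
g(8) = mex{0,1} = 2
g(9) = mex{0,1,2} = 3
g(10) = mex{0,1,2} = 3
g(11) = mex{1,2} = 0
g(12) = mex{1,2,3} = 0
g(13) = mex{1,2,3} = 0
g(14) = mex{0,2,3} = 1
The P-positions (g = 0) in 0..14 are 0, 1, 2, 11, 12, 13.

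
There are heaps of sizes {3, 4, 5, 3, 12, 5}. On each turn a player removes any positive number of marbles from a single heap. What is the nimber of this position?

8

In binary:
  0011  (3)
  0100  (4)
  0101  (5)
  0011  (3)
  1100  (12)
  0101  (5)
  ----
  1000  (8)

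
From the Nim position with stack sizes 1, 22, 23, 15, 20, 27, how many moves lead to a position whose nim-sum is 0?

0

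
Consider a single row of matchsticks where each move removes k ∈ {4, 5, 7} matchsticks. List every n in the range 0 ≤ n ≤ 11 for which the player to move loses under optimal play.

0, 1, 2, 3, 11

Grundy values for subtraction set {4, 5, 7}:
k:     0  1  2  3  4  5  6  7  8  9 10 11
g(k):  0  0  0  0  1  1  1  1  2  2  2  0
The P-positions (g = 0) in 0..11 are 0, 1, 2, 3, 11.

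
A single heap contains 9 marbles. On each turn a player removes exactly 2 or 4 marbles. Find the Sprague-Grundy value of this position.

Build the Grundy sequence with g(k) = mex{g(k−s) : s ∈ {2, 4}, s ≤ k}:
k:     0  1  2  3  4  5  6  7  8  9
g(k):  0  0  1  1  2  2  0  0  1  1
So g(9) = 1.

1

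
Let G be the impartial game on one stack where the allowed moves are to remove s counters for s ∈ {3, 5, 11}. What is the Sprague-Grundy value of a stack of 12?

1

Build the Grundy sequence with g(k) = mex{g(k−s) : s ∈ {3, 5, 11}, s ≤ k}:
g(0) = mex{} = 0
g(1) = mex{} = 0
g(2) = mex{} = 0
g(3) = mex{0} = 1
g(4) = mex{0} = 1
g(5) = mex{0} = 1
g(6) = mex{0,1} = 2
g(7) = mex{0,1} = 2
g(8) = mex{1} = 0
g(9) = mex{1,2} = 0
g(10) = mex{1,2} = 0
g(11) = mex{0,2} = 1
g(12) = mex{0,2} = 1
So g(12) = 1.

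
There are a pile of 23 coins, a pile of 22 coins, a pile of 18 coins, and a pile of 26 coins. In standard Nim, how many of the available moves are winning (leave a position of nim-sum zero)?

Compute the nim-sum pairwise:
23 XOR 22 = 1
1 XOR 18 = 19
19 XOR 26 = 9
The overall nim-sum is X = 9. A pile of size p has a winning move iff p XOR X < p (reduce it to p XOR X).
  23: 23 XOR 9 = 30 ≥ 23 — no move.
  22: 22 XOR 9 = 31 ≥ 22 — no move.
  18: 18 XOR 9 = 27 ≥ 18 — no move.
  26: 26 XOR 9 = 19 < 26 — winning move (to 19).
That gives 1 winning move.

1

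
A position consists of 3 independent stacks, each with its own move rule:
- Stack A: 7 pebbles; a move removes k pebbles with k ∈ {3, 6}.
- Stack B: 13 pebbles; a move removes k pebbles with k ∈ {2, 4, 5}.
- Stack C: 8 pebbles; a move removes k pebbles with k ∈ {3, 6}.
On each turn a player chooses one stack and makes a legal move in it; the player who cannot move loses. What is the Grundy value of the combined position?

Grundy values for stack A (subtraction set {3, 6}):
k:     0  1  2  3  4  5  6  7
g(k):  0  0  0  1  1  1  2  2
So g(7) = 2.
For stack B, compute g(0), g(1), … with moves {2, 4, 5}:
g(0) = mex{} = 0
g(1) = mex{} = 0
g(2) = mex{0} = 1
g(3) = mex{0} = 1
g(4) = mex{0,1} = 2
g(5) = mex{0,1} = 2
g(6) = mex{0,1,2} = 3
g(7) = mex{1,2} = 0
g(8) = mex{1,2,3} = 0
g(9) = mex{0,2} = 1
g(10) = mex{0,2,3} = 1
g(11) = mex{0,1,3} = 2
g(12) = mex{0,1} = 2
g(13) = mex{0,1,2} = 3
So g(13) = 3.
For stack C, compute g(0), g(1), … with moves {3, 6}:
g(0) = mex{} = 0
g(1) = mex{} = 0
g(2) = mex{} = 0
g(3) = mex{0} = 1
g(4) = mex{0} = 1
g(5) = mex{0} = 1
g(6) = mex{0,1} = 2
g(7) = mex{0,1} = 2
g(8) = mex{0,1} = 2
So g(8) = 2.
By the Sprague-Grundy theorem, the Grundy value of a sum of independent games is the XOR of the component values.
Combined value = 2 XOR 3 XOR 2 = 3.

3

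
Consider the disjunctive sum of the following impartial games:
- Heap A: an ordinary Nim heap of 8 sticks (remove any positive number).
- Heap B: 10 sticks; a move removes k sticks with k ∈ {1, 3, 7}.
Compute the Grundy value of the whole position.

Heap A is a plain Nim heap of size 8, so its Grundy value is 8.
Grundy values for heap B (subtraction set {1, 3, 7}):
k:     0  1  2  3  4  5  6  7  8  9 10
g(k):  0  1  0  1  0  1  0  1  0  1  0
So g(10) = 0.
By the Sprague-Grundy theorem, the Grundy value of a sum of independent games is the XOR of the component values.
Combined value = 8 XOR 0 = 8.

8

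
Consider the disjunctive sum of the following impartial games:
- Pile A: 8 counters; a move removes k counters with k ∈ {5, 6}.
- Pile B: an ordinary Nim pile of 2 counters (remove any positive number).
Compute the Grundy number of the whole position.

3

For pile A, compute g(0), g(1), … with moves {5, 6}:
g(0) = mex{} = 0
g(1) = mex{} = 0
g(2) = mex{} = 0
g(3) = mex{} = 0
g(4) = mex{} = 0
g(5) = mex{0} = 1
g(6) = mex{0} = 1
g(7) = mex{0} = 1
g(8) = mex{0} = 1
So g(8) = 1.
Pile B is a plain Nim pile of size 2, so its Grundy value is 2.
The value of a disjunctive sum is the nim-sum of the parts.
Combined value = 1 ⊕ 2 = 3.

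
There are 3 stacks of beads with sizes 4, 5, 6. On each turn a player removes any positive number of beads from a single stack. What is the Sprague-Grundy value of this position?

Compute the nim-sum pairwise:
4 ⊕ 5 = 1
1 ⊕ 6 = 7

7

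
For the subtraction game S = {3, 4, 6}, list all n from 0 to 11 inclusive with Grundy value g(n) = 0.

0, 1, 2, 9, 10, 11

Grundy values for subtraction set {3, 4, 6}:
k:     0  1  2  3  4  5  6  7  8  9 10 11
g(k):  0  0  0  1  1  1  2  2  2  0  0  0
The P-positions (g = 0) in 0..11 are 0, 1, 2, 9, 10, 11.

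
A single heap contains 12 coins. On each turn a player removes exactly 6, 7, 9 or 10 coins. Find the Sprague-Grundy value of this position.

2

Build the Grundy sequence with g(k) = mex{g(k−s) : s ∈ {6, 7, 9, 10}, s ≤ k}:
k:     0  1  2  3  4  5  6  7  8  9 10 11 12
g(k):  0  0  0  0  0  0  1  1  1  1  1  1  2
So g(12) = 2.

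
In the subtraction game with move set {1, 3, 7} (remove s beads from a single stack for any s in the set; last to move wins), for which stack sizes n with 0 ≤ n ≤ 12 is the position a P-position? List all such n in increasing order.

Build the Grundy sequence with g(k) = mex{g(k−s) : s ∈ {1, 3, 7}, s ≤ k}:
k:     0  1  2  3  4  5  6  7  8  9 10 11 12
g(k):  0  1  0  1  0  1  0  1  0  1  0  1  0
The P-positions (g = 0) in 0..12 are 0, 2, 4, 6, 8, 10, 12.

0, 2, 4, 6, 8, 10, 12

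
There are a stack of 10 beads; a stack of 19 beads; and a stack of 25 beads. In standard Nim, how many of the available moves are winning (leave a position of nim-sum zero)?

Compute the nim-sum pairwise:
10 XOR 19 = 25
25 XOR 25 = 0
The nim-sum is already 0, so every move leaves a nonzero nim-sum — there are no winning moves.

0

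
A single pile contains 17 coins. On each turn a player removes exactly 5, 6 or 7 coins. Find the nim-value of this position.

Grundy values for subtraction set {5, 6, 7}:
k:     0  1  2  3  4  5  6  7  8  9 10 11 12 13 14 15 16 17
g(k):  0  0  0  0  0  1  1  1  1  1  2  2  0  0  0  0  0  1
So g(17) = 1.

1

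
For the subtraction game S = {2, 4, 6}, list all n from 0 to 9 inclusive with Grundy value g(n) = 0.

0, 1, 8, 9

Compute g(0), g(1), … for moves {2, 4, 6}:
k:     0  1  2  3  4  5  6  7  8  9
g(k):  0  0  1  1  2  2  3  3  0  0
The P-positions (g = 0) in 0..9 are 0, 1, 8, 9.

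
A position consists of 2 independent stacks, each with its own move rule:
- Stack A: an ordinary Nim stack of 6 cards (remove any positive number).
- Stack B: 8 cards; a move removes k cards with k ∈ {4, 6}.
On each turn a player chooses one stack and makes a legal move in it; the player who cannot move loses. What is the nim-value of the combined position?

Stack A is a plain Nim stack of size 6, so its Grundy value is 6.
Grundy values for stack B (subtraction set {4, 6}):
g(0) = mex{} = 0
g(1) = mex{} = 0
g(2) = mex{} = 0
g(3) = mex{} = 0
g(4) = mex{0} = 1
g(5) = mex{0} = 1
g(6) = mex{0} = 1
g(7) = mex{0} = 1
g(8) = mex{0,1} = 2
So g(8) = 2.
By the Sprague-Grundy theorem, the Grundy value of a sum of independent games is the XOR of the component values.
Combined value = 6 ⊕ 2 = 4.

4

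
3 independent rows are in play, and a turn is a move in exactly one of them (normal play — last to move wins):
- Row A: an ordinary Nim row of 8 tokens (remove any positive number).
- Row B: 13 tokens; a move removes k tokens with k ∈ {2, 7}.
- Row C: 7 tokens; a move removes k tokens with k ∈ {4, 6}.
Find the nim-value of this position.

9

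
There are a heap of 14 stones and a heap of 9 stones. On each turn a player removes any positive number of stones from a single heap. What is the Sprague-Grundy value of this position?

7

Bitwise XOR of the heap sizes:
  1110  (14)
  1001  (9)
  ----
  0111  (7)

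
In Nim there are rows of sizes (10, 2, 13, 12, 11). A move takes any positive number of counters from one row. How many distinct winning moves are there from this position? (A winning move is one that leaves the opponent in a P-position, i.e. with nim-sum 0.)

Nim-sum: 10 ^ 2 ^ 13 ^ 12 ^ 11 = 2.
The overall nim-sum is X = 2. A row of size p has a winning move iff p XOR X < p (reduce it to p XOR X).
  10: 10 XOR 2 = 8 < 10 — winning move (to 8).
  2: 2 XOR 2 = 0 < 2 — winning move (to 0).
  13: 13 XOR 2 = 15 ≥ 13 — no move.
  12: 12 XOR 2 = 14 ≥ 12 — no move.
  11: 11 XOR 2 = 9 < 11 — winning move (to 9).
That gives 3 winning moves.

3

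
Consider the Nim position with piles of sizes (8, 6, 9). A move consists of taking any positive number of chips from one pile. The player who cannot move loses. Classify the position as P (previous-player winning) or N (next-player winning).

In binary:
  1000  (8)
  0110  (6)
  1001  (9)
  ----
  0111  (7)
The nim-sum is 7 ≠ 0, so this is an N-position: the player to move can win.

N-position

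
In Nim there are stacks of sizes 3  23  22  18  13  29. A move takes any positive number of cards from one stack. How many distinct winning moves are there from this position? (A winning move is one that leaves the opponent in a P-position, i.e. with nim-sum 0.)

Write each in binary and XOR column by column:
  00011  (3)
  10111  (23)
  10110  (22)
  10010  (18)
  01101  (13)
  11101  (29)
  -----
  00000  (0)
The nim-sum is already 0, so every move leaves a nonzero nim-sum — there are no winning moves.

0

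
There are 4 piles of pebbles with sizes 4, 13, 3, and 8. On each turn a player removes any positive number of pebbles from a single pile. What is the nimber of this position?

Compute the nim-sum pairwise:
4 XOR 13 = 9
9 XOR 3 = 10
10 XOR 8 = 2

2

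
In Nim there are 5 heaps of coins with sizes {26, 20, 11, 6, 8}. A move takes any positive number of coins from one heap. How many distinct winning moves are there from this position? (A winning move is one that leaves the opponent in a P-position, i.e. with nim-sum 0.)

3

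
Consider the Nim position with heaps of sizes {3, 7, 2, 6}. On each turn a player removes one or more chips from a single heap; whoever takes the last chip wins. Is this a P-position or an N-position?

P-position

Compute the nim-sum pairwise:
3 ⊕ 7 = 4
4 ⊕ 2 = 6
6 ⊕ 6 = 0
The nim-sum is 0, so this is a P-position: the player to move is in a losing position under optimal play.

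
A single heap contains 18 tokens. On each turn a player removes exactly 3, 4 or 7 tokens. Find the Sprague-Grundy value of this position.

Compute g(0), g(1), … for moves {3, 4, 7}:
k:     0  1  2  3  4  5  6  7  8  9 10 11 12 13 14 15 16 17 18
g(k):  0  0  0  1  1  1  2  2  2  3  0  0  0  1  1  1  2  2  2
So g(18) = 2.

2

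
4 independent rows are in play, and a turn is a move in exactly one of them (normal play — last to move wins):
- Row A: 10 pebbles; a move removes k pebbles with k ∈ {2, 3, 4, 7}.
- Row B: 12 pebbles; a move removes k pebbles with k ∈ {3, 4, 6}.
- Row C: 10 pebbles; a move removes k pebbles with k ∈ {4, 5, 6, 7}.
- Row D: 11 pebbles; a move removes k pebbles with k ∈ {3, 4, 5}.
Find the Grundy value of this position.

0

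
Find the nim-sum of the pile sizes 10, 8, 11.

9

Nim-sum: 10 XOR 8 XOR 11 = 9.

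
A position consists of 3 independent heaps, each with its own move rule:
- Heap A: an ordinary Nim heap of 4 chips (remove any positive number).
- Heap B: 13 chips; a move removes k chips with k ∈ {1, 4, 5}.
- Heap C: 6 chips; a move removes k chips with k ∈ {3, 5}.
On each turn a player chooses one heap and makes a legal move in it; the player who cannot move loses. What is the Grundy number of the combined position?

5

Heap A is a plain Nim heap of size 4, so its Grundy value is 4.
Build the Grundy sequence for heap B with g(k) = mex{g(k−s) : s ∈ {1, 4, 5}, s ≤ k}:
g(0) = mex{} = 0
g(1) = mex{0} = 1
g(2) = mex{1} = 0
g(3) = mex{0} = 1
g(4) = mex{0,1} = 2
g(5) = mex{0,1,2} = 3
g(6) = mex{0,1,3} = 2
g(7) = mex{0,1,2} = 3
g(8) = mex{1,2,3} = 0
g(9) = mex{0,2,3} = 1
g(10) = mex{1,2,3} = 0
g(11) = mex{0,2,3} = 1
g(12) = mex{0,1,3} = 2
g(13) = mex{0,1,2} = 3
So g(13) = 3.
For heap C, compute g(0), g(1), … with moves {3, 5}:
k:     0  1  2  3  4  5  6
g(k):  0  0  0  1  1  1  2
So g(6) = 2.
The value of a disjunctive sum is the nim-sum of the parts.
Combined value = 4 XOR 3 XOR 2 = 5.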